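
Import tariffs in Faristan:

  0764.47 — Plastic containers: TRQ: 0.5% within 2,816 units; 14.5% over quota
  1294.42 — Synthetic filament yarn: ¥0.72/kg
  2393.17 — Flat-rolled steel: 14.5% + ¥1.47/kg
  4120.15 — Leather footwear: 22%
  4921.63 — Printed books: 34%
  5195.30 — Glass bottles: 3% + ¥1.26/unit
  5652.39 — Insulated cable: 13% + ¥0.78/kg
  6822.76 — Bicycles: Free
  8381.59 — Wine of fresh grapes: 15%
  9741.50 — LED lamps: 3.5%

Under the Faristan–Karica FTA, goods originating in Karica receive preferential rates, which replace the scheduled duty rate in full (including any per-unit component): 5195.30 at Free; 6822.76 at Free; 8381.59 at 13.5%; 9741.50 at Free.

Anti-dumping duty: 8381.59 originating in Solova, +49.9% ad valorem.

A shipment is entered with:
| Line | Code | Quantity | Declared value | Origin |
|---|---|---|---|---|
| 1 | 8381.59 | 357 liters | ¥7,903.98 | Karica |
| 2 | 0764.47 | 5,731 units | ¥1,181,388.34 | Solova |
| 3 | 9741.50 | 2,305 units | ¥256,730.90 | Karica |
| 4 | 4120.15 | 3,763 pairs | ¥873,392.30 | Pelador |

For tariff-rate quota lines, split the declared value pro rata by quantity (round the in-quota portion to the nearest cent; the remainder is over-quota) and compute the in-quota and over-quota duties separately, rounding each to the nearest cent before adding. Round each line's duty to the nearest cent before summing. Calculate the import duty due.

¥283,246.02

Line 1 (8381.59, Karica, 357 liters, ¥7,903.98):
Base rate for 8381.59 is 15%.
Origin Karica qualifies under the Faristan–Karica agreement and 8381.59 is covered: preferential rate 13.5% applies instead.
The additional-duty order on 8381.59 targets Solova, not Karica; it does not apply.
Duty = ¥7,903.98 × 13.5% = ¥1,067.04.
Line 2 (0764.47, Solova, 5,731 units, ¥1,181,388.34):
Code 0764.47 is under a tariff-rate quota (threshold 2,816 units). In-quota: 2,816 units at 0.5%; over-quota: 2,915 units at 14.5%.
Pro-rata value split: in-quota = ¥1,181,388.34 × 2,816/5,731 = ¥580,490.24; over-quota = ¥1,181,388.34 − ¥580,490.24 = ¥600,898.10.
In-quota duty = ¥580,490.24 × 0.5% = ¥2,902.45. Over-quota duty = ¥600,898.10 × 14.5% = ¥87,130.22.
Line duty = ¥2,902.45 + ¥87,130.22 = ¥90,032.67.
Line 3 (9741.50, Karica, 2,305 units, ¥256,730.90):
Base rate for 9741.50 is 3.5%.
Origin Karica qualifies under the Faristan–Karica agreement and 9741.50 is covered: preferential rate Free applies instead.
Duty = ¥256,730.90 × 0% = ¥0.00.
Line 4 (4120.15, Pelador, 3,763 pairs, ¥873,392.30):
Base rate for 4120.15 is 22%.
Duty = ¥873,392.30 × 22% = ¥192,146.31.
Total = ¥1,067.04 + ¥90,032.67 + ¥0.00 + ¥192,146.31 = ¥283,246.02.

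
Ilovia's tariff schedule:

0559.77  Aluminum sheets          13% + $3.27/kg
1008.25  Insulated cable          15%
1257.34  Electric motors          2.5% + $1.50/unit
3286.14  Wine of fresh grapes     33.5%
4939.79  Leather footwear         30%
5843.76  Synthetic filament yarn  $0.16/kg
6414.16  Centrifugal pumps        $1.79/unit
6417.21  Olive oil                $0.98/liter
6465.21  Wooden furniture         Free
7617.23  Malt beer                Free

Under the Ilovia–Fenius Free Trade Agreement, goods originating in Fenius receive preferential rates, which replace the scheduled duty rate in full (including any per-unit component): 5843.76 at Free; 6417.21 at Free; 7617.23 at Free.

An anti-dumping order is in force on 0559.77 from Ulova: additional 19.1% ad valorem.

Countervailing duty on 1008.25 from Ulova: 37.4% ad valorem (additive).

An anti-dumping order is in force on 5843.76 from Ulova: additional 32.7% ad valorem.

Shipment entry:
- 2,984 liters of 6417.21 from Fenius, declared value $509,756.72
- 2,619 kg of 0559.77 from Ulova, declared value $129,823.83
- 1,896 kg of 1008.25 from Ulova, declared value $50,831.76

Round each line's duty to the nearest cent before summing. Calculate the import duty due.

$76,873.42

Line 1 (6417.21, Fenius, 2,984 liters, $509,756.72):
Base rate for 6417.21 is $0.98/liter.
Origin Fenius qualifies under the Ilovia–Fenius agreement and 6417.21 is covered: preferential rate Free applies instead.
Duty = $509,756.72 × 0% = $0.00.
Line 2 (0559.77, Ulova, 2,619 kg, $129,823.83):
Base rate for 0559.77 is 13% + $3.27/kg.
Additional duty on 0559.77 from Ulova: +19.1%. Applied ad valorem rate: 13% + 19.1% = 32.1%.
Duty = $129,823.83 × 32.1% + 2,619 × $3.27 = $50,237.58.
Line 3 (1008.25, Ulova, 1,896 kg, $50,831.76):
Base rate for 1008.25 is 15%.
Additional duty on 1008.25 from Ulova: +37.4%. Applied ad valorem rate: 15% + 37.4% = 52.4%.
Duty = $50,831.76 × 52.4% = $26,635.84.
Total = $0.00 + $50,237.58 + $26,635.84 = $76,873.42.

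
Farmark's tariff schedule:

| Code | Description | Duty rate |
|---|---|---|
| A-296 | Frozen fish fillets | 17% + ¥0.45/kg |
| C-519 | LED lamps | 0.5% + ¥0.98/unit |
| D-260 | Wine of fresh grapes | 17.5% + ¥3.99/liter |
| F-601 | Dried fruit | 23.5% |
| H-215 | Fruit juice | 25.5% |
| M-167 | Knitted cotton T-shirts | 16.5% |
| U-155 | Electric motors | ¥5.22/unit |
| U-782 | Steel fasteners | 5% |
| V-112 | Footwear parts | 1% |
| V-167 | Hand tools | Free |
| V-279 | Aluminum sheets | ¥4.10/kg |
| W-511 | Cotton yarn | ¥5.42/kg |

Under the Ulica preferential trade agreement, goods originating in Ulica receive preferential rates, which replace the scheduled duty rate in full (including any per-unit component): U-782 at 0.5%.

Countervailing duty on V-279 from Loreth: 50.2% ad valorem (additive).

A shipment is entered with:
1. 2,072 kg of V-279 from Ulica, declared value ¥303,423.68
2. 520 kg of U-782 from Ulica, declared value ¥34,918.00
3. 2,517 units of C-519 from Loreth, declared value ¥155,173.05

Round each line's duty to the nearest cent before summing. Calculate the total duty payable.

Line 1 (V-279, Ulica, 2,072 kg, ¥303,423.68):
Base rate for V-279 is ¥4.10/kg.
Origin Ulica is the FTA partner but V-279 is not on the preference list; base rate stands.
The additional-duty order on V-279 targets Loreth, not Ulica; it does not apply.
Duty = 2,072 × ¥4.10 = ¥8,495.20.
Line 2 (U-782, Ulica, 520 kg, ¥34,918.00):
Base rate for U-782 is 5%.
Origin Ulica qualifies under the Farmark–Ulica agreement and U-782 is covered: preferential rate 0.5% applies instead.
Duty = ¥34,918.00 × 0.5% = ¥174.59.
Line 3 (C-519, Loreth, 2,517 units, ¥155,173.05):
Base rate for C-519 is 0.5% + ¥0.98/unit.
Duty = ¥155,173.05 × 0.5% + 2,517 × ¥0.98 = ¥3,242.53.
Total = ¥8,495.20 + ¥174.59 + ¥3,242.53 = ¥11,912.32.

¥11,912.32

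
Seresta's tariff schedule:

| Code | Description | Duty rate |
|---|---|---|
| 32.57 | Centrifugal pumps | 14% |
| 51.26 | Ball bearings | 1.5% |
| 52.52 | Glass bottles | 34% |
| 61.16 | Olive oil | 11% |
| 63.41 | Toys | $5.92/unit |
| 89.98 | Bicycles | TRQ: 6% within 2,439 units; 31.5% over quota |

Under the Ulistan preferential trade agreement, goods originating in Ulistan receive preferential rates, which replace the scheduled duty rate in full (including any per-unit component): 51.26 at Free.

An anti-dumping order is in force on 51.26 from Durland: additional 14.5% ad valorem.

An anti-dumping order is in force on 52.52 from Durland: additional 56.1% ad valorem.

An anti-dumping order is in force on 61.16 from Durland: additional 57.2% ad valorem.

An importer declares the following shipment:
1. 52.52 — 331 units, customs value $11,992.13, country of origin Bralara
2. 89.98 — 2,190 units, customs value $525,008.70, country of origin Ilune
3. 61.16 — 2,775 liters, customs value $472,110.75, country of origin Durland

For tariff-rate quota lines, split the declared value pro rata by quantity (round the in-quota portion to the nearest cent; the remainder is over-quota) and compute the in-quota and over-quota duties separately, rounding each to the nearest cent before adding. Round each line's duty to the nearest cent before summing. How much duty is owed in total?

$357,557.37

Line 1 (52.52, Bralara, 331 units, $11,992.13):
Base rate for 52.52 is 34%.
The additional-duty order on 52.52 targets Durland, not Bralara; it does not apply.
Duty = $11,992.13 × 34% = $4,077.32.
Line 2 (89.98, Ilune, 2,190 units, $525,008.70):
Code 89.98 is under a tariff-rate quota (threshold 2,439 units). Quantity 2,190 units is within the quota, so the in-quota rate 6% applies to the full value.
Duty = $525,008.70 × 6% = $31,500.52.
Line 3 (61.16, Durland, 2,775 liters, $472,110.75):
Base rate for 61.16 is 11%.
Additional duty on 61.16 from Durland: +57.2%. Applied ad valorem rate: 11% + 57.2% = 68.2%.
Duty = $472,110.75 × 68.2% = $321,979.53.
Total = $4,077.32 + $31,500.52 + $321,979.53 = $357,557.37.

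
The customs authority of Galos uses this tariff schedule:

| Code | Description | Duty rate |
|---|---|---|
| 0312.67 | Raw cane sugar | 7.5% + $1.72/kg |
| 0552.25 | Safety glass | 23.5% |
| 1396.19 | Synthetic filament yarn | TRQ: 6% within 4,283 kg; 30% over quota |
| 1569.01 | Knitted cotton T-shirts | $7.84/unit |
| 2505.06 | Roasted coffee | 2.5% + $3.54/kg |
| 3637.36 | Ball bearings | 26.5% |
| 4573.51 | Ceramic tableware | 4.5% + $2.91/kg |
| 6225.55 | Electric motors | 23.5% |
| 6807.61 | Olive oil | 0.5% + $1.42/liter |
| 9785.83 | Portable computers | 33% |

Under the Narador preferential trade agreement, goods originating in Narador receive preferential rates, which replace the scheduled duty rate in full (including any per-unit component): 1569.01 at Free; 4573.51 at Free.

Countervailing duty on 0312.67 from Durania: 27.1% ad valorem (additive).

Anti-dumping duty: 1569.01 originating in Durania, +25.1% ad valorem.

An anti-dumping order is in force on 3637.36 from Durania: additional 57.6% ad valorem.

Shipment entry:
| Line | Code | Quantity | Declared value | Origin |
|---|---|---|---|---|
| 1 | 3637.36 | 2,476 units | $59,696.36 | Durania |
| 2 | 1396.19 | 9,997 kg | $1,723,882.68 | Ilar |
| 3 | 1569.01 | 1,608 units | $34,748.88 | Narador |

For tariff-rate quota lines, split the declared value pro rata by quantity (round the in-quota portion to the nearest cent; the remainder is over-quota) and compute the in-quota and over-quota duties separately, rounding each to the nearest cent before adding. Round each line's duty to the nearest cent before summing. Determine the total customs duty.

Line 1 (3637.36, Durania, 2,476 units, $59,696.36):
Base rate for 3637.36 is 26.5%.
Additional duty on 3637.36 from Durania: +57.6%. Applied ad valorem rate: 26.5% + 57.6% = 84.1%.
Duty = $59,696.36 × 84.1% = $50,204.64.
Line 2 (1396.19, Ilar, 9,997 kg, $1,723,882.68):
Code 1396.19 is under a tariff-rate quota (threshold 4,283 kg). In-quota: 4,283 kg at 6%; over-quota: 5,714 kg at 30%.
Pro-rata value split: in-quota = $1,723,882.68 × 4,283/9,997 = $738,560.52; over-quota = $1,723,882.68 − $738,560.52 = $985,322.16.
In-quota duty = $738,560.52 × 6% = $44,313.63. Over-quota duty = $985,322.16 × 30% = $295,596.65.
Line duty = $44,313.63 + $295,596.65 = $339,910.28.
Line 3 (1569.01, Narador, 1,608 units, $34,748.88):
Base rate for 1569.01 is $7.84/unit.
Origin Narador qualifies under the Galos–Narador agreement and 1569.01 is covered: preferential rate Free applies instead.
The additional-duty order on 1569.01 targets Durania, not Narador; it does not apply.
Duty = $34,748.88 × 0% = $0.00.
Total = $50,204.64 + $339,910.28 + $0.00 = $390,114.92.

$390,114.92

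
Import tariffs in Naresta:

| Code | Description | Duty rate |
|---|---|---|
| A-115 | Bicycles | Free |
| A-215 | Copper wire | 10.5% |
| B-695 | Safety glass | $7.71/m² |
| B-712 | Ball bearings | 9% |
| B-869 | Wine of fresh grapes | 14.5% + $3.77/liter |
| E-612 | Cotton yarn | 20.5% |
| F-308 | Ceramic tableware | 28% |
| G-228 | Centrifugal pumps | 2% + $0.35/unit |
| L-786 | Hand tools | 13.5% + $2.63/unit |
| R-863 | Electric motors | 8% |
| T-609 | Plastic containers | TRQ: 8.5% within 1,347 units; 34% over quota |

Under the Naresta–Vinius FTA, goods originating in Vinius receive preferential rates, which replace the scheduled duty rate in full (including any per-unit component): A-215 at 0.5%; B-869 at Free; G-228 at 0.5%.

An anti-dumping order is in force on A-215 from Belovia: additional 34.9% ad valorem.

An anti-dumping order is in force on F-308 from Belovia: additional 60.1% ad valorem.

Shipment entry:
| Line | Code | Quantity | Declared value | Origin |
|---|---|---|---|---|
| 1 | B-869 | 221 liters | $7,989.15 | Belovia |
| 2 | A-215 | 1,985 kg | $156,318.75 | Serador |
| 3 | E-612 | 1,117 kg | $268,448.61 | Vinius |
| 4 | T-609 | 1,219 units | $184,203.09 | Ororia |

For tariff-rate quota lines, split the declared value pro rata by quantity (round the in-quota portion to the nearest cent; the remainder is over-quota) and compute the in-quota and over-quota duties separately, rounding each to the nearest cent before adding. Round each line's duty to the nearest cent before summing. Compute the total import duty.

Line 1 (B-869, Belovia, 221 liters, $7,989.15):
Base rate for B-869 is 14.5% + $3.77/liter.
B-869 has an FTA preferential rate, but origin Belovia is not Vinius; base rate stands.
Duty = $7,989.15 × 14.5% + 221 × $3.77 = $1,991.60.
Line 2 (A-215, Serador, 1,985 kg, $156,318.75):
Base rate for A-215 is 10.5%.
A-215 has an FTA preferential rate, but origin Serador is not Vinius; base rate stands.
The additional-duty order on A-215 targets Belovia, not Serador; it does not apply.
Duty = $156,318.75 × 10.5% = $16,413.47.
Line 3 (E-612, Vinius, 1,117 kg, $268,448.61):
Base rate for E-612 is 20.5%.
Origin Vinius is the FTA partner but E-612 is not on the preference list; base rate stands.
Duty = $268,448.61 × 20.5% = $55,031.97.
Line 4 (T-609, Ororia, 1,219 units, $184,203.09):
Code T-609 is under a tariff-rate quota (threshold 1,347 units). Quantity 1,219 units is within the quota, so the in-quota rate 8.5% applies to the full value.
Duty = $184,203.09 × 8.5% = $15,657.26.
Total = $1,991.60 + $16,413.47 + $55,031.97 + $15,657.26 = $89,094.30.

$89,094.30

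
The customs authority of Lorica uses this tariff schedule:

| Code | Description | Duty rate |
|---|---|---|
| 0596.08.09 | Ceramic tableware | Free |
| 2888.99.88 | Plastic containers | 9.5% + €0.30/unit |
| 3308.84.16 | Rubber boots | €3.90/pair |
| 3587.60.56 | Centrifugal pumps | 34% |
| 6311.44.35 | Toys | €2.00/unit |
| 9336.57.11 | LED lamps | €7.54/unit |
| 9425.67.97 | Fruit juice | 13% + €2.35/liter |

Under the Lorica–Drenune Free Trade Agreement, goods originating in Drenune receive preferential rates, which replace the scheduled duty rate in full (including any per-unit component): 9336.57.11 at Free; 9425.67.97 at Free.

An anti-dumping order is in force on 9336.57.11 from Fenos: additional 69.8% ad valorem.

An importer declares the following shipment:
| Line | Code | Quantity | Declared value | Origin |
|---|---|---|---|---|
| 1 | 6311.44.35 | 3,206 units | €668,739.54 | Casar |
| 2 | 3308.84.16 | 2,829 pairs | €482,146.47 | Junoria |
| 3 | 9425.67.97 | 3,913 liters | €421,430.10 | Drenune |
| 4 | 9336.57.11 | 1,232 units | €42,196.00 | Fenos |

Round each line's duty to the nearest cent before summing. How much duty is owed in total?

€56,187.19

Line 1 (6311.44.35, Casar, 3,206 units, €668,739.54):
Base rate for 6311.44.35 is €2.00/unit.
Duty = 3,206 × €2.00 = €6,412.00.
Line 2 (3308.84.16, Junoria, 2,829 pairs, €482,146.47):
Base rate for 3308.84.16 is €3.90/pair.
Duty = 2,829 × €3.90 = €11,033.10.
Line 3 (9425.67.97, Drenune, 3,913 liters, €421,430.10):
Base rate for 9425.67.97 is 13% + €2.35/liter.
Origin Drenune qualifies under the Lorica–Drenune agreement and 9425.67.97 is covered: preferential rate Free applies instead.
Duty = €421,430.10 × 0% = €0.00.
Line 4 (9336.57.11, Fenos, 1,232 units, €42,196.00):
Base rate for 9336.57.11 is €7.54/unit.
9336.57.11 has an FTA preferential rate, but origin Fenos is not Drenune; base rate stands.
Additional duty on 9336.57.11 from Fenos: +69.8% ad valorem. Applied ad valorem rate = 69.8%.
Duty = €42,196.00 × 69.8% + 1,232 × €7.54 = €38,742.09.
Total = €6,412.00 + €11,033.10 + €0.00 + €38,742.09 = €56,187.19.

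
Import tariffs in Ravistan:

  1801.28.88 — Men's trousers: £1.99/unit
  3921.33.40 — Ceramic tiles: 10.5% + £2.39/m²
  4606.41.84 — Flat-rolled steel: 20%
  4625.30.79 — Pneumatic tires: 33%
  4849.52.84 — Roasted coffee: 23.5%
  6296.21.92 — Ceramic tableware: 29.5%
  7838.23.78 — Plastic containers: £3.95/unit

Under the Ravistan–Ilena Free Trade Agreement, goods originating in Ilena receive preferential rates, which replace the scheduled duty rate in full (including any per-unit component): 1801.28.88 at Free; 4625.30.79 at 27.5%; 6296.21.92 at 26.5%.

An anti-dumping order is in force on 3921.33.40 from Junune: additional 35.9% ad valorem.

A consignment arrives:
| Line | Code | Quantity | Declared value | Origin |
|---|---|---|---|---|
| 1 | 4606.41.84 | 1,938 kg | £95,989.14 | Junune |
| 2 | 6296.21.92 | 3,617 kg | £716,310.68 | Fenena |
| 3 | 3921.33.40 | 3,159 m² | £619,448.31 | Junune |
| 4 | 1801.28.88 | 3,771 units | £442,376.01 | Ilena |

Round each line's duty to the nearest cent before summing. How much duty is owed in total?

Line 1 (4606.41.84, Junune, 1,938 kg, £95,989.14):
Base rate for 4606.41.84 is 20%.
Duty = £95,989.14 × 20% = £19,197.83.
Line 2 (6296.21.92, Fenena, 3,617 kg, £716,310.68):
Base rate for 6296.21.92 is 29.5%.
6296.21.92 has an FTA preferential rate, but origin Fenena is not Ilena; base rate stands.
Duty = £716,310.68 × 29.5% = £211,311.65.
Line 3 (3921.33.40, Junune, 3,159 m², £619,448.31):
Base rate for 3921.33.40 is 10.5% + £2.39/m².
Additional duty on 3921.33.40 from Junune: +35.9%. Applied ad valorem rate: 10.5% + 35.9% = 46.4%.
Duty = £619,448.31 × 46.4% + 3,159 × £2.39 = £294,974.03.
Line 4 (1801.28.88, Ilena, 3,771 units, £442,376.01):
Base rate for 1801.28.88 is £1.99/unit.
Origin Ilena qualifies under the Ravistan–Ilena agreement and 1801.28.88 is covered: preferential rate Free applies instead.
Duty = £442,376.01 × 0% = £0.00.
Total = £19,197.83 + £211,311.65 + £294,974.03 + £0.00 = £525,483.51.

£525,483.51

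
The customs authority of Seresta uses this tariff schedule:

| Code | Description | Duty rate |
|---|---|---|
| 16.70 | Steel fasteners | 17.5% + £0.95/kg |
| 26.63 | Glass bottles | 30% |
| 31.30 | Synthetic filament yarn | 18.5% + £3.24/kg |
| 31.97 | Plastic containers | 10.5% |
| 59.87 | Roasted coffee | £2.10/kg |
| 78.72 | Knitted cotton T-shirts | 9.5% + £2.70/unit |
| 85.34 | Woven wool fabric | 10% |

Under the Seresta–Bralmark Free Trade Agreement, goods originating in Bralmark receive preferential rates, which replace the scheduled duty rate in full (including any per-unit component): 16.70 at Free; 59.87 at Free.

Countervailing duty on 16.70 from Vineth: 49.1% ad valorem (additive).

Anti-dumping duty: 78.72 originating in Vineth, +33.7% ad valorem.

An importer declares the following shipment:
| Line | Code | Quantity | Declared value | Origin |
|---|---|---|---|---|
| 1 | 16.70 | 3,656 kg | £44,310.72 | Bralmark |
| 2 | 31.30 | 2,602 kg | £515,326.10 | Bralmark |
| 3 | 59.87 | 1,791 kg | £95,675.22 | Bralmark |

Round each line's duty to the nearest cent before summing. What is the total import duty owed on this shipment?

£103,765.81

Line 1 (16.70, Bralmark, 3,656 kg, £44,310.72):
Base rate for 16.70 is 17.5% + £0.95/kg.
Origin Bralmark qualifies under the Seresta–Bralmark agreement and 16.70 is covered: preferential rate Free applies instead.
The additional-duty order on 16.70 targets Vineth, not Bralmark; it does not apply.
Duty = £44,310.72 × 0% = £0.00.
Line 2 (31.30, Bralmark, 2,602 kg, £515,326.10):
Base rate for 31.30 is 18.5% + £3.24/kg.
Origin Bralmark is the FTA partner but 31.30 is not on the preference list; base rate stands.
Duty = £515,326.10 × 18.5% + 2,602 × £3.24 = £103,765.81.
Line 3 (59.87, Bralmark, 1,791 kg, £95,675.22):
Base rate for 59.87 is £2.10/kg.
Origin Bralmark qualifies under the Seresta–Bralmark agreement and 59.87 is covered: preferential rate Free applies instead.
Duty = £95,675.22 × 0% = £0.00.
Total = £0.00 + £103,765.81 + £0.00 = £103,765.81.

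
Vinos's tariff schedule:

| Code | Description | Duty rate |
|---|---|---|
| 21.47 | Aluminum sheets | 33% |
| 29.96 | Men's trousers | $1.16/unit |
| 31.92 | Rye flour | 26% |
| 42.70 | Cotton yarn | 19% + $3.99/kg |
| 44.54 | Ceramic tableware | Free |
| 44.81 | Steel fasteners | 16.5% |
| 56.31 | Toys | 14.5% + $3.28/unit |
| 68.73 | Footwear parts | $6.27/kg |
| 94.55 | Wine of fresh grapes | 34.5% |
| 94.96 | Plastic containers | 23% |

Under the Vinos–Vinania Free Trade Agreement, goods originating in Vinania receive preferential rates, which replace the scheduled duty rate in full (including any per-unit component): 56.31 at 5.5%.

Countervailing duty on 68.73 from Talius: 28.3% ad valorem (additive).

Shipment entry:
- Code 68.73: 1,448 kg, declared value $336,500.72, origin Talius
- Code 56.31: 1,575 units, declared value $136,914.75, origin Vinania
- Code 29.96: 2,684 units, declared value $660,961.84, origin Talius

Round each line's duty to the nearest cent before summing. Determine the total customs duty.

$114,952.41

Line 1 (68.73, Talius, 1,448 kg, $336,500.72):
Base rate for 68.73 is $6.27/kg.
Additional duty on 68.73 from Talius: +28.3% ad valorem. Applied ad valorem rate = 28.3%.
Duty = $336,500.72 × 28.3% + 1,448 × $6.27 = $104,308.66.
Line 2 (56.31, Vinania, 1,575 units, $136,914.75):
Base rate for 56.31 is 14.5% + $3.28/unit.
Origin Vinania qualifies under the Vinos–Vinania agreement and 56.31 is covered: preferential rate 5.5% applies instead.
Duty = $136,914.75 × 5.5% = $7,530.31.
Line 3 (29.96, Talius, 2,684 units, $660,961.84):
Base rate for 29.96 is $1.16/unit.
Duty = 2,684 × $1.16 = $3,113.44.
Total = $104,308.66 + $7,530.31 + $3,113.44 = $114,952.41.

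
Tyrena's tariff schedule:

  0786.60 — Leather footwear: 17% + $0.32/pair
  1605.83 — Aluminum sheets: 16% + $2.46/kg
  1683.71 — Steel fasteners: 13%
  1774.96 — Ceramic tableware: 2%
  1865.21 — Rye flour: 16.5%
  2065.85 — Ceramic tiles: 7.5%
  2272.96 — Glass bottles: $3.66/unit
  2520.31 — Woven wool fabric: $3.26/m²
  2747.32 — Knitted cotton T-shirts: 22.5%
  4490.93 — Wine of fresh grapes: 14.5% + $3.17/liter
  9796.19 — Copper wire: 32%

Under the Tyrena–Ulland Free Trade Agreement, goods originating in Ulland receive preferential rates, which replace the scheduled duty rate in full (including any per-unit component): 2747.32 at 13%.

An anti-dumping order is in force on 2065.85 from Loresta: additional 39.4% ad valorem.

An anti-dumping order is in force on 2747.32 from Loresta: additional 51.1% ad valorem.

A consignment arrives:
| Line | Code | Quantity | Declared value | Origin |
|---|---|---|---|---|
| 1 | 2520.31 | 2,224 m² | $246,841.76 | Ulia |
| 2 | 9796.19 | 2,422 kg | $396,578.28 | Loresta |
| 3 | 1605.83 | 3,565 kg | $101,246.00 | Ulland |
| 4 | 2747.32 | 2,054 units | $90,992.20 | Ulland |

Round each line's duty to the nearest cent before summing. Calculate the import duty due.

Line 1 (2520.31, Ulia, 2,224 m², $246,841.76):
Base rate for 2520.31 is $3.26/m².
Duty = 2,224 × $3.26 = $7,250.24.
Line 2 (9796.19, Loresta, 2,422 kg, $396,578.28):
Base rate for 9796.19 is 32%.
Duty = $396,578.28 × 32% = $126,905.05.
Line 3 (1605.83, Ulland, 3,565 kg, $101,246.00):
Base rate for 1605.83 is 16% + $2.46/kg.
Origin Ulland is the FTA partner but 1605.83 is not on the preference list; base rate stands.
Duty = $101,246.00 × 16% + 3,565 × $2.46 = $24,969.26.
Line 4 (2747.32, Ulland, 2,054 units, $90,992.20):
Base rate for 2747.32 is 22.5%.
Origin Ulland qualifies under the Tyrena–Ulland agreement and 2747.32 is covered: preferential rate 13% applies instead.
The additional-duty order on 2747.32 targets Loresta, not Ulland; it does not apply.
Duty = $90,992.20 × 13% = $11,828.99.
Total = $7,250.24 + $126,905.05 + $24,969.26 + $11,828.99 = $170,953.54.

$170,953.54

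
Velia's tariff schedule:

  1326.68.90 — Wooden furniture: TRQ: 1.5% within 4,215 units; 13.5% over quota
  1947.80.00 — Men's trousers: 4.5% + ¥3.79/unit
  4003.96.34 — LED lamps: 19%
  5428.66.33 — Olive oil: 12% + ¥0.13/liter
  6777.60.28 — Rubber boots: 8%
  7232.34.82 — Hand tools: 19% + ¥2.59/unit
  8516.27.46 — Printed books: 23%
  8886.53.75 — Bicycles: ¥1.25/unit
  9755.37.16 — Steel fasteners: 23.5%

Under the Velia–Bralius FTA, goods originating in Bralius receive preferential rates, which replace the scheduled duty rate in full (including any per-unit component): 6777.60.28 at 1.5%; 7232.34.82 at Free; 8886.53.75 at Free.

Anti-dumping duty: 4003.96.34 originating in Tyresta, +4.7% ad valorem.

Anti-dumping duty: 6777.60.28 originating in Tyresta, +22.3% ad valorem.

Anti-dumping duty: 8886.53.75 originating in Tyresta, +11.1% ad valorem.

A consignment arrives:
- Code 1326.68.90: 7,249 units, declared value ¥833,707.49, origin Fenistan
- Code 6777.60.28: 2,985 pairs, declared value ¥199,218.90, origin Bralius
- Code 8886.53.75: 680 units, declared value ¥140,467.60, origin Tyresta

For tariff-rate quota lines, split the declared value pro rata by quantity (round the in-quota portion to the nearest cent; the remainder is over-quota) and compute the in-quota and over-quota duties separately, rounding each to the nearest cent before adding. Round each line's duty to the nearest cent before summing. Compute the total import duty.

Line 1 (1326.68.90, Fenistan, 7,249 units, ¥833,707.49):
Code 1326.68.90 is under a tariff-rate quota (threshold 4,215 units). In-quota: 4,215 units at 1.5%; over-quota: 3,034 units at 13.5%.
Pro-rata value split: in-quota = ¥833,707.49 × 4,215/7,249 = ¥484,767.15; over-quota = ¥833,707.49 − ¥484,767.15 = ¥348,940.34.
In-quota duty = ¥484,767.15 × 1.5% = ¥7,271.51. Over-quota duty = ¥348,940.34 × 13.5% = ¥47,106.95.
Line duty = ¥7,271.51 + ¥47,106.95 = ¥54,378.46.
Line 2 (6777.60.28, Bralius, 2,985 pairs, ¥199,218.90):
Base rate for 6777.60.28 is 8%.
Origin Bralius qualifies under the Velia–Bralius agreement and 6777.60.28 is covered: preferential rate 1.5% applies instead.
The additional-duty order on 6777.60.28 targets Tyresta, not Bralius; it does not apply.
Duty = ¥199,218.90 × 1.5% = ¥2,988.28.
Line 3 (8886.53.75, Tyresta, 680 units, ¥140,467.60):
Base rate for 8886.53.75 is ¥1.25/unit.
8886.53.75 has an FTA preferential rate, but origin Tyresta is not Bralius; base rate stands.
Additional duty on 8886.53.75 from Tyresta: +11.1% ad valorem. Applied ad valorem rate = 11.1%.
Duty = ¥140,467.60 × 11.1% + 680 × ¥1.25 = ¥16,441.90.
Total = ¥54,378.46 + ¥2,988.28 + ¥16,441.90 = ¥73,808.64.

¥73,808.64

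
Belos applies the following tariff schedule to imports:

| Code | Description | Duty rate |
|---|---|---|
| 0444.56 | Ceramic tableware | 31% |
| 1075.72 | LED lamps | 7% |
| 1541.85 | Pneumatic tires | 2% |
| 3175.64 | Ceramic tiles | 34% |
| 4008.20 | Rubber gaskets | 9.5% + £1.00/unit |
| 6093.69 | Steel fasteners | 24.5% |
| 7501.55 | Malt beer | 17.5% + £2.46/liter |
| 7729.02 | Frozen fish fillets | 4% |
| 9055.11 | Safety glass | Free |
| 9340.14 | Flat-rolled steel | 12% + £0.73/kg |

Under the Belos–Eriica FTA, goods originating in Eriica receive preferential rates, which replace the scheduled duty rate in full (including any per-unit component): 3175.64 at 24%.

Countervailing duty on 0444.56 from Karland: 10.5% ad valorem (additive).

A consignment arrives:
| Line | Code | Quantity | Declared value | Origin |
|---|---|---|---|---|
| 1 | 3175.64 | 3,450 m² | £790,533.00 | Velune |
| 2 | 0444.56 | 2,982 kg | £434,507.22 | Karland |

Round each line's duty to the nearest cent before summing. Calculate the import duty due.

Line 1 (3175.64, Velune, 3,450 m², £790,533.00):
Base rate for 3175.64 is 34%.
3175.64 has an FTA preferential rate, but origin Velune is not Eriica; base rate stands.
Duty = £790,533.00 × 34% = £268,781.22.
Line 2 (0444.56, Karland, 2,982 kg, £434,507.22):
Base rate for 0444.56 is 31%.
Additional duty on 0444.56 from Karland: +10.5%. Applied ad valorem rate: 31% + 10.5% = 41.5%.
Duty = £434,507.22 × 41.5% = £180,320.50.
Total = £268,781.22 + £180,320.50 = £449,101.72.

£449,101.72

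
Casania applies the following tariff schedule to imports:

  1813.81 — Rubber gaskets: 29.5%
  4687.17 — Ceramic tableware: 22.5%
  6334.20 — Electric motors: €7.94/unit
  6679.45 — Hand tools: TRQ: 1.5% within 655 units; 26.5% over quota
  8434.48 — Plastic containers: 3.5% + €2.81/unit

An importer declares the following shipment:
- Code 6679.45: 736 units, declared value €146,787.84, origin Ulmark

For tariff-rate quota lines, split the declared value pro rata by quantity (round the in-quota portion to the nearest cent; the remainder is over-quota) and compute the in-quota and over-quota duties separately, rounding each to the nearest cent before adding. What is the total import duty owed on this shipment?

€6,240.48

Line 1 (6679.45, Ulmark, 736 units, €146,787.84):
Code 6679.45 is under a tariff-rate quota (threshold 655 units). In-quota: 655 units at 1.5%; over-quota: 81 units at 26.5%.
Pro-rata value split: in-quota = €146,787.84 × 655/736 = €130,633.20; over-quota = €146,787.84 − €130,633.20 = €16,154.64.
In-quota duty = €130,633.20 × 1.5% = €1,959.50. Over-quota duty = €16,154.64 × 26.5% = €4,280.98.
Line duty = €1,959.50 + €4,280.98 = €6,240.48.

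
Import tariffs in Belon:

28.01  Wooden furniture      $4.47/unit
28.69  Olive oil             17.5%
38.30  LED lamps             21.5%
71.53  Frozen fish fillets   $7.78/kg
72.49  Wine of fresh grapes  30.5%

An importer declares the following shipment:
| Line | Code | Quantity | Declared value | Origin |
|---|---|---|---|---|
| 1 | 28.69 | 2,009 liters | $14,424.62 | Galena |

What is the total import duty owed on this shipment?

Line 1 (28.69, Galena, 2,009 liters, $14,424.62):
Base rate for 28.69 is 17.5%.
Duty = $14,424.62 × 17.5% = $2,524.31.

$2,524.31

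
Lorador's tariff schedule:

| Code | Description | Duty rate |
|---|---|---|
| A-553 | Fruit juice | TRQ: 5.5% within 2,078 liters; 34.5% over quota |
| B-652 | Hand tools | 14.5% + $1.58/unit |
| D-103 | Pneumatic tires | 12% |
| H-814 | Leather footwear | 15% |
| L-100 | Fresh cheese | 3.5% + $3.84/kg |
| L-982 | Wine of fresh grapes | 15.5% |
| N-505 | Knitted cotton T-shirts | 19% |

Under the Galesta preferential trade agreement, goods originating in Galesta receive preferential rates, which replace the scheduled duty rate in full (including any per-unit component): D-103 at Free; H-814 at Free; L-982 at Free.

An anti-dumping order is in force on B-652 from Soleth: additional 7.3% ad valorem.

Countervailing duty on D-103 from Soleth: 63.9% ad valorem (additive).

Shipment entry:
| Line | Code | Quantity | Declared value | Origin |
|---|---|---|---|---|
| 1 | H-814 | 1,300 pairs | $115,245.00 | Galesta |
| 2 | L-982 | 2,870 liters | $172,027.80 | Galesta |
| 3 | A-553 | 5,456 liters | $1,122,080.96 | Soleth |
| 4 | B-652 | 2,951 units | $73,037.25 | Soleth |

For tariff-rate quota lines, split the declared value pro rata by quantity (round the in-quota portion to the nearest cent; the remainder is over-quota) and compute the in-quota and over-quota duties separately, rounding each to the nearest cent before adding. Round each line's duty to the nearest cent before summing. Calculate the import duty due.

$283,767.80

Line 1 (H-814, Galesta, 1,300 pairs, $115,245.00):
Base rate for H-814 is 15%.
Origin Galesta qualifies under the Lorador–Galesta agreement and H-814 is covered: preferential rate Free applies instead.
Duty = $115,245.00 × 0% = $0.00.
Line 2 (L-982, Galesta, 2,870 liters, $172,027.80):
Base rate for L-982 is 15.5%.
Origin Galesta qualifies under the Lorador–Galesta agreement and L-982 is covered: preferential rate Free applies instead.
Duty = $172,027.80 × 0% = $0.00.
Line 3 (A-553, Soleth, 5,456 liters, $1,122,080.96):
Code A-553 is under a tariff-rate quota (threshold 2,078 liters). In-quota: 2,078 liters at 5.5%; over-quota: 3,378 liters at 34.5%.
Pro-rata value split: in-quota = $1,122,080.96 × 2,078/5,456 = $427,361.48; over-quota = $1,122,080.96 − $427,361.48 = $694,719.48.
In-quota duty = $427,361.48 × 5.5% = $23,504.88. Over-quota duty = $694,719.48 × 34.5% = $239,678.22.
Line duty = $23,504.88 + $239,678.22 = $263,183.10.
Line 4 (B-652, Soleth, 2,951 units, $73,037.25):
Base rate for B-652 is 14.5% + $1.58/unit.
Additional duty on B-652 from Soleth: +7.3%. Applied ad valorem rate: 14.5% + 7.3% = 21.8%.
Duty = $73,037.25 × 21.8% + 2,951 × $1.58 = $20,584.70.
Total = $0.00 + $0.00 + $263,183.10 + $20,584.70 = $283,767.80.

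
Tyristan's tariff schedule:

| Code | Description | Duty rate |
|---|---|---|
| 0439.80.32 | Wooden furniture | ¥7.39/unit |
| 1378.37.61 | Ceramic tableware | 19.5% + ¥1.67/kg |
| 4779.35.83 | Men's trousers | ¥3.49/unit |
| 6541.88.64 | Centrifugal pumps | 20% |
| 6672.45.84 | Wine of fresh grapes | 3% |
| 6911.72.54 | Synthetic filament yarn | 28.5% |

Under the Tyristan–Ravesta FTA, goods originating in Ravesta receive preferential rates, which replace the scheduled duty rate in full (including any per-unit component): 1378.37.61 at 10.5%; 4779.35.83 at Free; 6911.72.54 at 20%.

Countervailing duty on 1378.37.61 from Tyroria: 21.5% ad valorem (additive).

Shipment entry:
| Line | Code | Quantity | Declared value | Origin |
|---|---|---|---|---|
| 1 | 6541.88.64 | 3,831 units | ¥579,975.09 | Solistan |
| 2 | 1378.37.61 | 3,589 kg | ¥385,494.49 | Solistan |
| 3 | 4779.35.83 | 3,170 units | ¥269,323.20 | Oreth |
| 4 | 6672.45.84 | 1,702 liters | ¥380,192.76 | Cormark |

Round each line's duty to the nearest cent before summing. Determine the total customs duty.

¥219,629.16

Line 1 (6541.88.64, Solistan, 3,831 units, ¥579,975.09):
Base rate for 6541.88.64 is 20%.
Duty = ¥579,975.09 × 20% = ¥115,995.02.
Line 2 (1378.37.61, Solistan, 3,589 kg, ¥385,494.49):
Base rate for 1378.37.61 is 19.5% + ¥1.67/kg.
1378.37.61 has an FTA preferential rate, but origin Solistan is not Ravesta; base rate stands.
The additional-duty order on 1378.37.61 targets Tyroria, not Solistan; it does not apply.
Duty = ¥385,494.49 × 19.5% + 3,589 × ¥1.67 = ¥81,165.06.
Line 3 (4779.35.83, Oreth, 3,170 units, ¥269,323.20):
Base rate for 4779.35.83 is ¥3.49/unit.
4779.35.83 has an FTA preferential rate, but origin Oreth is not Ravesta; base rate stands.
Duty = 3,170 × ¥3.49 = ¥11,063.30.
Line 4 (6672.45.84, Cormark, 1,702 liters, ¥380,192.76):
Base rate for 6672.45.84 is 3%.
Duty = ¥380,192.76 × 3% = ¥11,405.78.
Total = ¥115,995.02 + ¥81,165.06 + ¥11,063.30 + ¥11,405.78 = ¥219,629.16.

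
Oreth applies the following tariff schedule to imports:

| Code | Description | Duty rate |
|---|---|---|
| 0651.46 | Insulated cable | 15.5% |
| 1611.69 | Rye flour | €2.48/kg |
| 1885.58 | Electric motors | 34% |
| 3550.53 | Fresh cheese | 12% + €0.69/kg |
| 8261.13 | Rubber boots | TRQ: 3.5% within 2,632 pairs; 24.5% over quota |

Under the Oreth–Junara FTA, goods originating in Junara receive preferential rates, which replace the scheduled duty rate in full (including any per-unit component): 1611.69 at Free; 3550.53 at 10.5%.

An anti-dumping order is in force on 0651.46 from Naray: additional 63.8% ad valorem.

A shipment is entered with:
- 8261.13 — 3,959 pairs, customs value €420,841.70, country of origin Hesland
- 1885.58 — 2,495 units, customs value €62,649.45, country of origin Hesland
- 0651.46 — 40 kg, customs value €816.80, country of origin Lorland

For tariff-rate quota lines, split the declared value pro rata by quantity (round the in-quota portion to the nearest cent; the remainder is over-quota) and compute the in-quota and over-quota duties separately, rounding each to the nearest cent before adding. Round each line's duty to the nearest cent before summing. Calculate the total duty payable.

€65,779.49

Line 1 (8261.13, Hesland, 3,959 pairs, €420,841.70):
Code 8261.13 is under a tariff-rate quota (threshold 2,632 pairs). In-quota: 2,632 pairs at 3.5%; over-quota: 1,327 pairs at 24.5%.
Pro-rata value split: in-quota = €420,841.70 × 2,632/3,959 = €279,781.60; over-quota = €420,841.70 − €279,781.60 = €141,060.10.
In-quota duty = €279,781.60 × 3.5% = €9,792.36. Over-quota duty = €141,060.10 × 24.5% = €34,559.72.
Line duty = €9,792.36 + €34,559.72 = €44,352.08.
Line 2 (1885.58, Hesland, 2,495 units, €62,649.45):
Base rate for 1885.58 is 34%.
Duty = €62,649.45 × 34% = €21,300.81.
Line 3 (0651.46, Lorland, 40 kg, €816.80):
Base rate for 0651.46 is 15.5%.
The additional-duty order on 0651.46 targets Naray, not Lorland; it does not apply.
Duty = €816.80 × 15.5% = €126.60.
Total = €44,352.08 + €21,300.81 + €126.60 = €65,779.49.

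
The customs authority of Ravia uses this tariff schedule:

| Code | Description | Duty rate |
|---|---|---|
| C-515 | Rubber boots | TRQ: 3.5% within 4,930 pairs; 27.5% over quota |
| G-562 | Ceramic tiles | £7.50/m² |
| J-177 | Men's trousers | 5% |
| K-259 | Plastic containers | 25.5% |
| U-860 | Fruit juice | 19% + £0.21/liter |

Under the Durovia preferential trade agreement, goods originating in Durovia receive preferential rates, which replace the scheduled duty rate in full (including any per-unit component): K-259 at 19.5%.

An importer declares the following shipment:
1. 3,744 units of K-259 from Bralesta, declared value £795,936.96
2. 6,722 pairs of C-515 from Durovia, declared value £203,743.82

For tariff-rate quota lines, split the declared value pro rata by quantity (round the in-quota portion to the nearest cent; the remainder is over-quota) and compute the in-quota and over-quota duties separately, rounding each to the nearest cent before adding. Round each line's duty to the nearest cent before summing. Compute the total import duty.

Line 1 (K-259, Bralesta, 3,744 units, £795,936.96):
Base rate for K-259 is 25.5%.
K-259 has an FTA preferential rate, but origin Bralesta is not Durovia; base rate stands.
Duty = £795,936.96 × 25.5% = £202,963.92.
Line 2 (C-515, Durovia, 6,722 pairs, £203,743.82):
Code C-515 is under a tariff-rate quota (threshold 4,930 pairs). In-quota: 4,930 pairs at 3.5%; over-quota: 1,792 pairs at 27.5%.
Pro-rata value split: in-quota = £203,743.82 × 4,930/6,722 = £149,428.30; over-quota = £203,743.82 − £149,428.30 = £54,315.52.
In-quota duty = £149,428.30 × 3.5% = £5,229.99. Over-quota duty = £54,315.52 × 27.5% = £14,936.77.
Line duty = £5,229.99 + £14,936.77 = £20,166.76.
Total = £202,963.92 + £20,166.76 = £223,130.68.

£223,130.68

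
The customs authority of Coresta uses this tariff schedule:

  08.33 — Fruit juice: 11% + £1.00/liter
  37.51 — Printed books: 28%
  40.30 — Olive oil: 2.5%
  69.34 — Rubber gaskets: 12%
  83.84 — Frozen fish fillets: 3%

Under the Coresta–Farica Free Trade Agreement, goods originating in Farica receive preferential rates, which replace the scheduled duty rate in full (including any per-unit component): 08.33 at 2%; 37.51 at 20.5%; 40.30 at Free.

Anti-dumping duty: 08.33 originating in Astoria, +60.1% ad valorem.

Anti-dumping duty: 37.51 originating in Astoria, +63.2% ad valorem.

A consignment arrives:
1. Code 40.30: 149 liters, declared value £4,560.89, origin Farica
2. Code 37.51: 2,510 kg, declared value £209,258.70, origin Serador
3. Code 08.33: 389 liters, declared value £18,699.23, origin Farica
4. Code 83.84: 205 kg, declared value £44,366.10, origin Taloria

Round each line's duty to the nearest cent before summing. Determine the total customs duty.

£60,297.40

Line 1 (40.30, Farica, 149 liters, £4,560.89):
Base rate for 40.30 is 2.5%.
Origin Farica qualifies under the Coresta–Farica agreement and 40.30 is covered: preferential rate Free applies instead.
Duty = £4,560.89 × 0% = £0.00.
Line 2 (37.51, Serador, 2,510 kg, £209,258.70):
Base rate for 37.51 is 28%.
37.51 has an FTA preferential rate, but origin Serador is not Farica; base rate stands.
The additional-duty order on 37.51 targets Astoria, not Serador; it does not apply.
Duty = £209,258.70 × 28% = £58,592.44.
Line 3 (08.33, Farica, 389 liters, £18,699.23):
Base rate for 08.33 is 11% + £1.00/liter.
Origin Farica qualifies under the Coresta–Farica agreement and 08.33 is covered: preferential rate 2% applies instead.
The additional-duty order on 08.33 targets Astoria, not Farica; it does not apply.
Duty = £18,699.23 × 2% = £373.98.
Line 4 (83.84, Taloria, 205 kg, £44,366.10):
Base rate for 83.84 is 3%.
Duty = £44,366.10 × 3% = £1,330.98.
Total = £0.00 + £58,592.44 + £373.98 + £1,330.98 = £60,297.40.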